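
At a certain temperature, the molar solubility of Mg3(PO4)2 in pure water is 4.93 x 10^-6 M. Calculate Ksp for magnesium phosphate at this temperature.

Mg3(PO4)2(s) ⇌ 3 Mg^2+ + 2 PO4^3-
For each mole of Mg3(PO4)2 that dissolves: [Mg^2+] = 3s, [PO4^3-] = 2s.
Ksp = [Mg^2+]^3[PO4^3-]^2
So Ksp = (3s)^3 × (2s)^2 = 108s^5
With s = 4.93 x 10^-6: Ksp = 3.15 x 10^-25

3.15 x 10^-25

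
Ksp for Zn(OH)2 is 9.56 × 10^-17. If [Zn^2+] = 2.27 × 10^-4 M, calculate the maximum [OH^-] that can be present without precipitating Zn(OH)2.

[OH^-] ≈ 6.49 x 10^-7 M

Zn(OH)2(s) <=> Zn^2+ + 2 OH^-
Ksp = [Zn^2+][OH^-]^2
Precipitation begins when Q = Ksp. With [Zn^2+] = 2.27 × 10^-4 M:
9.56 × 10^-17 = (2.27 × 10^-4) × [OH^-]^2
[OH^-] = (9.56 × 10^-17 / 2.27 x 10^-4)^(1/2) = 6.49 × 10^-7 M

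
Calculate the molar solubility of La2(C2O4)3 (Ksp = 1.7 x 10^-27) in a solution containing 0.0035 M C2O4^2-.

La2(C2O4)3(s) ⇌ 2 La^3+ + 3 C2O4^2-
Ksp = [La^3+]^2[C2O4^2-]^3
Let s = moles of La2(C2O4)3 that dissolve per litre. [La^3+] = 2s, [C2O4^2-] = 0.0035 + 3s ≈ 0.0035 (Ksp is small, so little additional dissolves).
Ksp ≈ (2s)^2 × (0.0035)^3
s = 1.0 × 10^-10 M
Check: 3s = 3.0 × 10^-10 ≪ 0.0035, so the approximation is valid.

s = 1.0e-10 M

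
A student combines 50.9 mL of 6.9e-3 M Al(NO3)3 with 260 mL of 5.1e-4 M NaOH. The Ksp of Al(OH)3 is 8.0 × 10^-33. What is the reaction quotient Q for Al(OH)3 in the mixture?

Q ≈ 8.8 × 10^-14

Total volume = 50.9 + 260 = 310.9 mL.
[Al^3+] = 6.9 x 10^-3 × (50.9/310.9) = 1.13 x 10^-3 M
[OH^-] = 5.1 x 10^-4 × (260/310.9) = 4.27 × 10^-4 M
Al(OH)3(s) ⇌ Al^3+ + 3 OH^-, so Q = [Al^3+][OH^-]^3
Q = (1.13 × 10^-3)(4.27 x 10^-4)^3 = 8.8 × 10^-14
Q > Ksp, so Al(OH)3 will precipitate.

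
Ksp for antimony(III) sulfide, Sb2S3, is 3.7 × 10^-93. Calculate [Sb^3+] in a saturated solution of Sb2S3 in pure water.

Sb2S3(s) ⇌ 2 Sb^3+ + 3 S^2-
Ksp = [Sb^3+]^2[S^2-]^3
For each mole of Sb2S3 that dissolves: [Sb^3+] = 2s, [S^2-] = 3s.
Substituting: Ksp = (2s)^2(3s)^3 = 108s^5
s = (3.7 × 10^-93 / 108)^(1/5) = 1.28 x 10^-19 M
[Sb^3+] = 2s = 2.6 × 10^-19 M

[Sb^3+] = 2.6 × 10^-19 M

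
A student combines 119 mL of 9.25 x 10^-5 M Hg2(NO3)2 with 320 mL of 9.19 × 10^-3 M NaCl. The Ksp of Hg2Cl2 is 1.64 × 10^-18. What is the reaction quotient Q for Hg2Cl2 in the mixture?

1.13 × 10^-9

Total volume = 119 + 320 = 439 mL.
[Hg2^2+] = 9.25 × 10^-5 × (119/439) = 2.507 × 10^-5 M
[Cl^-] = 9.19 x 10^-3 × (320/439) = 6.699 × 10^-3 M
Hg2Cl2(s) <=> Hg2^2+ + 2 Cl^-, so Q = [Hg2^2+][Cl^-]^2
Q = (2.507 × 10^-5)(6.699 × 10^-3)^2 = 1.13 × 10^-9
Q > Ksp, so Hg2Cl2 will precipitate.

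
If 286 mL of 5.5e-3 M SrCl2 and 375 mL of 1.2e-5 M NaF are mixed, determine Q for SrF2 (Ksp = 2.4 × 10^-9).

Q ≈ 1.1 × 10^-13

Total volume = 286 + 375 = 661 mL.
[Sr^2+] = 5.5 × 10^-3 × (286/661) = 2.38 × 10^-3 M
[F^-] = 1.2 × 10^-5 × (375/661) = 6.81 × 10^-6 M
SrF2(s) <=> Sr^2+(aq) + 2 F^-(aq), so Q = [Sr^2+][F^-]^2
Q = (2.38 × 10^-3)(6.81 x 10^-6)^2 = 1.1 × 10^-13
Q < Ksp, so no precipitate of SrF2 forms.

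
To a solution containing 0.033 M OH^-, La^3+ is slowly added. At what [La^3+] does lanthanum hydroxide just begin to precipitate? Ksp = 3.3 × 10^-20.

9.2e-16 M

La(OH)3(s) ⇌ La^3+ + 3 OH^-
Ksp = [La^3+][OH^-]^3
Precipitation begins when Q = Ksp. With [OH^-] = 0.033 M:
3.3 × 10^-20 = (0.033)^3 × [La^3+]
[La^3+] = (3.3 × 10^-20 / 3.59 x 10^-5) = 9.2 × 10^-16 M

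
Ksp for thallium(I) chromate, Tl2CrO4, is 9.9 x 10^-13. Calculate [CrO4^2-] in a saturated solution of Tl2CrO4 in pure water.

[CrO4^2-] ≈ 6.3e-5 M

Tl2CrO4(s) <=> 2 Tl^+(aq) + CrO4^2-(aq)
Ksp = [Tl^+]^2[CrO4^2-]
Let s = molar solubility. Then [Tl^+] = 2s and [CrO4^2-] = s.
So Ksp = (2s)^2 × s = 4s^3
s = (9.9 x 10^-13 / 4)^(1/3) = 6.28 × 10^-5 M
[CrO4^2-] = s = 6.3 × 10^-5 M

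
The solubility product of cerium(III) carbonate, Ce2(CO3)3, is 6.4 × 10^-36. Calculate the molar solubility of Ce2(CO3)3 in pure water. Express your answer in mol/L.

Ce2(CO3)3(s) ⇌ 2 Ce^3+ + 3 CO3^2-
Ksp = [Ce^3+]^2[CO3^2-]^3
If s mol/L of Ce2(CO3)3 dissolves, [Ce^3+] = 2s and [CO3^2-] = 3s.
So Ksp = (2s)^2 × (3s)^3 = 108s^5
Solving, s = (6.4 × 10^-36/108)^(1/5) = 3.6 × 10^-8 M

3.6e-8 M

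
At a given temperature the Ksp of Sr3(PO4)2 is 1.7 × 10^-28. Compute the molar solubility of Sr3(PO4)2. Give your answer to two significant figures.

Sr3(PO4)2(s) ⇌ 3 Sr^2+ + 2 PO4^3-
Ksp = [Sr^2+]^3[PO4^3-]^2
Let s = molar solubility. Then [Sr^2+] = 3s and [PO4^3-] = 2s.
So Ksp = (3s)^3 × (2s)^2 = 108s^5
s = (1.7 × 10^-28 / 108)^(1/5) = 1.1 x 10^-6 M

s ≈ 1.1 x 10^-6 M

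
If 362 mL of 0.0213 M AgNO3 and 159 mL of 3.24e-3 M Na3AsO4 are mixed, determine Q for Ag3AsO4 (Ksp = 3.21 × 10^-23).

Total volume = 362 + 159 = 521 mL.
[Ag^+] = 2.13 x 10^-2 × (362/521) = 1.480 × 10^-2 M
[AsO4^3-] = 3.24 x 10^-3 × (159/521) = 9.888 × 10^-4 M
Ag3AsO4(s) ⇌ 3 Ag^+ + AsO4^3-, so Q = [Ag^+]^3[AsO4^3-]
Q = (1.480 × 10^-2)^3(9.888 x 10^-4) = 3.21 × 10^-9
Q > Ksp, so Ag3AsO4 will precipitate.

Q ≈ 3.21 x 10^-9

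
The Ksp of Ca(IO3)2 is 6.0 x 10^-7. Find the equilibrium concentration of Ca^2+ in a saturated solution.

[Ca^2+] ≈ 5.3 x 10^-3 M

Ca(IO3)2(s) ⇌ Ca^2+(aq) + 2 IO3^-(aq)
Ksp = [Ca^2+][IO3^-]^2
For each mole of Ca(IO3)2 that dissolves: [Ca^2+] = s, [IO3^-] = 2s.
So Ksp = s × (2s)^2 = 4s^3
s = (6.0 x 10^-7 / 4)^(1/3) = 5.31 × 10^-3 M
[Ca^2+] = s = 5.3 x 10^-3 M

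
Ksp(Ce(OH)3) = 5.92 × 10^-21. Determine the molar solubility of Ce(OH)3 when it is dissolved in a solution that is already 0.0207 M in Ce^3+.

2.20e-7 M

Ce(OH)3(s) ⇌ Ce^3+(aq) + 3 OH^-(aq)
Ksp = [Ce^3+][OH^-]^3
Let s be the molar solubility in this solution. [Ce^3+] = 0.0207 + s ≈ 0.0207, [OH^-] = 3s (Ksp is small, so little additional dissolves).
Ksp ≈ 0.0207 × (3s)^3
s = 2.20 × 10^-7 M
Check: s = 2.2 × 10^-7 ≪ 0.0207, so the approximation is valid.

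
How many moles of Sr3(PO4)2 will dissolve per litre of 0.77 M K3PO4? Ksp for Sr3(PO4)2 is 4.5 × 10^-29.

Sr3(PO4)2(s) ⇌ 3 Sr^2+ + 2 PO4^3-
Ksp = [Sr^2+]^3[PO4^3-]^2
Let s be the molar solubility in this solution. [Sr^2+] = 3s, [PO4^3-] = 0.77 + 2s ≈ 0.77 (Ksp is small, so little additional dissolves).
Ksp ≈ (3s)^3 × (0.77)^2
s = 1.4 × 10^-10 M
Check: 2s = 2.8 x 10^-10 ≪ 0.77, so the approximation is valid.

1.4e-10 M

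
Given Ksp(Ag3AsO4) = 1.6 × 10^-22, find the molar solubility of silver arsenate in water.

Ag3AsO4(s) ⇌ 3 Ag^+(aq) + AsO4^3-(aq)
Ksp = [Ag^+]^3[AsO4^3-]
If s mol/L of Ag3AsO4 dissolves, [Ag^+] = 3s and [AsO4^3-] = s.
Substituting: Ksp = (3s)^3s = 27s^4
s = (1.6 × 10^-22 / 27)^(1/4) = 1.6 × 10^-6 M

1.6 × 10^-6 M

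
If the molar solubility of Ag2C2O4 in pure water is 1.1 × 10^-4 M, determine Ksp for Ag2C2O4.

5.3 × 10^-12

Ag2C2O4(s) ⇌ 2 Ag^+ + C2O4^2-
Let s = molar solubility. Then [Ag^+] = 2s and [C2O4^2-] = s.
Ksp = [Ag^+]^2[C2O4^2-]
So Ksp = (2s)^2 × s = 4s^3
Ksp = 4 × (1.1 × 10^-4)^3 = 5.3 × 10^-12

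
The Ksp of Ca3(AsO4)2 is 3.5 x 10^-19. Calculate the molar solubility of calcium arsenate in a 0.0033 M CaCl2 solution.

Ca3(AsO4)2(s) ⇌ 3 Ca^2+ + 2 AsO4^3-
Ksp = [Ca^2+]^3[AsO4^3-]^2
Let s = moles of Ca3(AsO4)2 that dissolve per litre. [Ca^2+] = 0.0033 + 3s ≈ 0.0033, [AsO4^3-] = 2s (Ksp is small, so little additional dissolves).
Ksp ≈ (0.0033)^3 × (2s)^2
s = 1.6 × 10^-6 M
Check: 3s = 4.7 × 10^-6 ≪ 0.0033, so the approximation is valid.

1.6 x 10^-6 M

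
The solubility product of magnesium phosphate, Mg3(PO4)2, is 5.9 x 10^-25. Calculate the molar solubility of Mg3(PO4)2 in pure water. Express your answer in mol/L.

Mg3(PO4)2(s) <=> 3 Mg^2+ + 2 PO4^3-
Ksp = [Mg^2+]^3[PO4^3-]^2
Let s = molar solubility. Then [Mg^2+] = 3s and [PO4^3-] = 2s.
Ksp = (3s)^3(2s)^2 = 108s^5
s = (5.9 x 10^-25 / 108)^(1/5) = 5.6 × 10^-6 M

s ≈ 5.6 x 10^-6 M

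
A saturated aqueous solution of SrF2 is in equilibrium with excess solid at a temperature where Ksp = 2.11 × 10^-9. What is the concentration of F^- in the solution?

[F^-] ≈ 1.62 × 10^-3 M

SrF2(s) <=> Sr^2+(aq) + 2 F^-(aq)
Ksp = [Sr^2+][F^-]^2
If s mol/L of SrF2 dissolves, [Sr^2+] = s and [F^-] = 2s.
Ksp = s(2s)^2 = 4s^3
s = (2.11 × 10^-9 / 4)^(1/3) = 8.080 x 10^-4 M
[F^-] = 2s = 1.62 × 10^-3 M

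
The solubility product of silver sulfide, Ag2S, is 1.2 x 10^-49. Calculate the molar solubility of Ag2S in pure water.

s = 3.1e-17 M

Ag2S(s) ⇌ 2 Ag^+(aq) + S^2-(aq)
Ksp = [Ag^+]^2[S^2-]
With molar solubility s: [Ag^+] = 2s, [S^2-] = s.
Substituting: Ksp = (2s)^2s = 4s^3
Solving, s = (1.2 x 10^-49/4)^(1/3) = 3.1 × 10^-17 M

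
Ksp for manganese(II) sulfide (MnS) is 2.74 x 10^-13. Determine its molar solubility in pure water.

s ≈ 5.23 × 10^-7 M

MnS(s) ⇌ Mn^2+(aq) + S^2-(aq)
Ksp = [Mn^2+][S^2-]
For each mole of MnS that dissolves: [Mn^2+] = s, [S^2-] = s.
Ksp = s^2
s = (2.74 x 10^-13)^(1/2) = 5.23 × 10^-7 M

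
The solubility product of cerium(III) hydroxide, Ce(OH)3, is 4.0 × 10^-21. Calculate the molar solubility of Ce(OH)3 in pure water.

Ce(OH)3(s) ⇌ Ce^3+(aq) + 3 OH^-(aq)
Ksp = [Ce^3+][OH^-]^3
With molar solubility s: [Ce^3+] = s, [OH^-] = 3s.
Substituting: Ksp = s(3s)^3 = 27s^4
s^4 = 4.0 × 10^-21 / 27, so s = 3.5 × 10^-6 M

3.5e-6 M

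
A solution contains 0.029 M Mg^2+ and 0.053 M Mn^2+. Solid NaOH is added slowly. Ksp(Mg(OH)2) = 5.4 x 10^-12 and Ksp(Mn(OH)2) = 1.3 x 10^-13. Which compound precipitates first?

Mn(OH)2

Precipitation of each salt starts when its ion product equals its Ksp.
For Mg(OH)2: 5.4 x 10^-12 = 0.029 × [OH^-]^2  ⇒  [OH^-] = 1.4 × 10^-5 M.
For Mn(OH)2: 1.3 x 10^-13 = 0.053 × [OH^-]^2  ⇒  [OH^-] = 1.6 × 10^-6 M.
The salt with the lower threshold [OH^-] precipitates first: Mn(OH)2.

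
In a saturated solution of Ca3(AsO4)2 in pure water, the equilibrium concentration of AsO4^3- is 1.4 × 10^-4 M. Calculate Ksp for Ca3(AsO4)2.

Ksp = 1.8 x 10^-19

Ca3(AsO4)2(s) ⇌ 3 Ca^2+(aq) + 2 AsO4^3-(aq)
Stoichiometry gives [Ca^2+] = (3/2)[AsO4^3-] = 2.10 × 10^-4 M.
Ksp = [Ca^2+]^3[AsO4^3-]^2
Ksp = (2.10 x 10^-4)^3 × (1.4 × 10^-4)^2 = 1.8 x 10^-19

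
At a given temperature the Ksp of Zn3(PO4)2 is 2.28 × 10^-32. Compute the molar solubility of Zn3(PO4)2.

Zn3(PO4)2(s) ⇌ 3 Zn^2+(aq) + 2 PO4^3-(aq)
Ksp = [Zn^2+]^3[PO4^3-]^2
For each mole of Zn3(PO4)2 that dissolves: [Zn^2+] = 3s, [PO4^3-] = 2s.
So Ksp = (3s)^3 × (2s)^2 = 108s^5
s = (2.28 × 10^-32 / 108)^(1/5) = 1.84 × 10^-7 M

s ≈ 1.84e-7 M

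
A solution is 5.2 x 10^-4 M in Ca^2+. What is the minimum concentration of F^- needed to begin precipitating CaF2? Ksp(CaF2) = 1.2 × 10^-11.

CaF2(s) ⇌ Ca^2+(aq) + 2 F^-(aq)
Ksp = [Ca^2+][F^-]^2
Precipitation begins when Q = Ksp. With [Ca^2+] = 5.2 x 10^-4 M:
1.2 × 10^-11 = (5.2 x 10^-4) × [F^-]^2
[F^-] = (1.2 × 10^-11 / 5.2 x 10^-4)^(1/2) = 1.5 × 10^-4 M

[F^-] ≈ 1.5 × 10^-4 M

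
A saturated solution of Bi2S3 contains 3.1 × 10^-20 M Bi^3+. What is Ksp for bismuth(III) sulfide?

9.7 x 10^-98

Bi2S3(s) <=> 2 Bi^3+ + 3 S^2-
Stoichiometry gives [S^2-] = (3/2)[Bi^3+] = 4.65 × 10^-20 M.
Ksp = [Bi^3+]^2[S^2-]^3
Ksp = (3.1 × 10^-20)^2 × (4.65 × 10^-20)^3 = 9.7 × 10^-98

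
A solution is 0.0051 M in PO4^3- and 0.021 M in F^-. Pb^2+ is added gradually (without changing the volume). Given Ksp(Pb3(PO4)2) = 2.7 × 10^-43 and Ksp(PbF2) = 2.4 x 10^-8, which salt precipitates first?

Each salt begins to precipitate when Q = Ksp, i.e. when [Pb^2+] reaches its threshold.
For Pb3(PO4)2: 2.7 × 10^-43 = (0.0051)^2 × [Pb^2+]^3  ⇒  [Pb^2+] = 2.2 x 10^-13 M.
For PbF2: 2.4 x 10^-8 = (0.021)^2 × [Pb^2+]  ⇒  [Pb^2+] = 5.4 × 10^-5 M.
The salt with the lower threshold [Pb^2+] precipitates first: Pb3(PO4)2.

Pb3(PO4)2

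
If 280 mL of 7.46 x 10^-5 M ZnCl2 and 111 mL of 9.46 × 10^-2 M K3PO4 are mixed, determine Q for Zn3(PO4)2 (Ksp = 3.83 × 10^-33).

1.10 × 10^-16

Total volume = 280 + 111 = 391 mL.
[Zn^2+] = 7.46 × 10^-5 × (280/391) = 5.342 × 10^-5 M
[PO4^3-] = 9.46 × 10^-2 × (111/391) = 2.686 × 10^-2 M
Zn3(PO4)2(s) <=> 3 Zn^2+(aq) + 2 PO4^3-(aq), so Q = [Zn^2+]^3[PO4^3-]^2
Q = (5.342 × 10^-5)^3(2.686 × 10^-2)^2 = 1.10 x 10^-16
Q > Ksp, so Zn3(PO4)2 will precipitate.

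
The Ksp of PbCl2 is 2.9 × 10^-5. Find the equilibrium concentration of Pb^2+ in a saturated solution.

1.9e-2 M

PbCl2(s) <=> Pb^2+ + 2 Cl^-
Ksp = [Pb^2+][Cl^-]^2
With molar solubility s: [Pb^2+] = s, [Cl^-] = 2s.
So Ksp = s × (2s)^2 = 4s^3
Solving, s = (2.9 × 10^-5/4)^(1/3) = 1.94 × 10^-2 M
[Pb^2+] = s = 1.9 x 10^-2 M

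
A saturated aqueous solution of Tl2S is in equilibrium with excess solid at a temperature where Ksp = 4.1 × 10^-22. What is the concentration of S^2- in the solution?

Tl2S(s) <=> 2 Tl^+ + S^2-
Ksp = [Tl^+]^2[S^2-]
With molar solubility s: [Tl^+] = 2s, [S^2-] = s.
Substituting: Ksp = (2s)^2s = 4s^3
Solving, s = (4.1 × 10^-22/4)^(1/3) = 4.68 × 10^-8 M
[S^2-] = s = 4.7 × 10^-8 M

[S^2-] = 4.7e-8 M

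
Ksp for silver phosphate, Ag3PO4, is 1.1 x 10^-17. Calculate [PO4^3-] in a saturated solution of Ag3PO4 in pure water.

[PO4^3-] = 2.5 × 10^-5 M

Ag3PO4(s) ⇌ 3 Ag^+ + PO4^3-
Ksp = [Ag^+]^3[PO4^3-]
Let s = molar solubility. Then [Ag^+] = 3s and [PO4^3-] = s.
Ksp = (3s)^3s = 27s^4
s = (1.1 x 10^-17 / 27)^(1/4) = 2.53 × 10^-5 M
[PO4^3-] = s = 2.5 × 10^-5 M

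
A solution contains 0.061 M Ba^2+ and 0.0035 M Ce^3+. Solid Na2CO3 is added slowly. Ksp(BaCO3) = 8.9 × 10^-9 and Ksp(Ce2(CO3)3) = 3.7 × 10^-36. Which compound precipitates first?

Each salt begins to precipitate when Q = Ksp, i.e. when [CO3^2-] reaches its threshold.
For BaCO3: 8.9 × 10^-9 = 0.061 × [CO3^2-]  ⇒  [CO3^2-] = 1.5 × 10^-7 M.
For Ce2(CO3)3: 3.7 × 10^-36 = (0.0035)^2 × [CO3^2-]^3  ⇒  [CO3^2-] = 6.7 × 10^-11 M.
The salt with the lower threshold [CO3^2-] precipitates first: Ce2(CO3)3.

Ce2(CO3)3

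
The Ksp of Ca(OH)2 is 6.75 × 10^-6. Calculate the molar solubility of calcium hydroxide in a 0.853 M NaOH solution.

Ca(OH)2(s) ⇌ Ca^2+ + 2 OH^-
Ksp = [Ca^2+][OH^-]^2
If s mol/L dissolves here, [Ca^2+] = s, [OH^-] = 0.853 + 2s ≈ 0.853 (Ksp is small, so little additional dissolves).
Ksp ≈ s × (0.853)^2
s = 9.28 × 10^-6 M
Check: 2s = 1.9 × 10^-5 ≪ 0.853, so the approximation is valid.

9.28 × 10^-6 M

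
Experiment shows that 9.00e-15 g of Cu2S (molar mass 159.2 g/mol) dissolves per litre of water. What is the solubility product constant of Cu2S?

Molar solubility s = (9.00 × 10^-15 g/L) / (159.2 g/mol) = 5.653 × 10^-17 M.
Cu2S(s) ⇌ 2 Cu^+ + S^2-
For each mole of Cu2S that dissolves: [Cu^+] = 2s, [S^2-] = s.
Ksp = [Cu^+]^2[S^2-]
So Ksp = (2s)^2 × s = 4s^3
Ksp = 4 × (5.653 × 10^-17)^3 = 7.23 x 10^-49

7.23 × 10^-49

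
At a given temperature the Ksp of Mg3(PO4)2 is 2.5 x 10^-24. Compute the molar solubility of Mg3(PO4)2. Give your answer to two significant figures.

Mg3(PO4)2(s) <=> 3 Mg^2+ + 2 PO4^3-
Ksp = [Mg^2+]^3[PO4^3-]^2
For each mole of Mg3(PO4)2 that dissolves: [Mg^2+] = 3s, [PO4^3-] = 2s.
So Ksp = (3s)^3 × (2s)^2 = 108s^5
Solving, s = (2.5 x 10^-24/108)^(1/5) = 7.5 × 10^-6 M

s ≈ 7.5 × 10^-6 M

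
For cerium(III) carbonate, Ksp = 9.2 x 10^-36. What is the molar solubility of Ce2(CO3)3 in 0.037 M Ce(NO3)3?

Ce2(CO3)3(s) <=> 2 Ce^3+ + 3 CO3^2-
Ksp = [Ce^3+]^2[CO3^2-]^3
Let s = moles of Ce2(CO3)3 that dissolve per litre. [Ce^3+] = 0.037 + 2s ≈ 0.037, [CO3^2-] = 3s (since Ce^3+ from Ce(NO3)3 dominates).
Ksp ≈ (0.037)^2 × (3s)^3
s = 6.3 × 10^-12 M
Check: 2s = 1.3 × 10^-11 ≪ 0.037, so the approximation is valid.

s ≈ 6.3 × 10^-12 M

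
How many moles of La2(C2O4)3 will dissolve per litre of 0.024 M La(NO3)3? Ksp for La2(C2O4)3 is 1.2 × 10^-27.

La2(C2O4)3(s) ⇌ 2 La^3+ + 3 C2O4^2-
Ksp = [La^3+]^2[C2O4^2-]^3
If s mol/L dissolves here, [La^3+] = 0.024 + 2s ≈ 0.024, [C2O4^2-] = 3s (common-ion effect: La^3+ is already 0.024 M).
Ksp ≈ (0.024)^2 × (3s)^3
s = 4.3 × 10^-9 M
Check: 2s = 8.5 x 10^-9 ≪ 0.024, so the approximation is valid.

s ≈ 4.3e-9 M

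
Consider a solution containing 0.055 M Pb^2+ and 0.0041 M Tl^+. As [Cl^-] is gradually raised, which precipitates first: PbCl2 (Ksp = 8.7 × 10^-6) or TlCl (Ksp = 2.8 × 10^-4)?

Precipitation of each salt starts when its ion product equals its Ksp.
For PbCl2: 8.7 × 10^-6 = 0.055 × [Cl^-]^2  ⇒  [Cl^-] = 1.3 x 10^-2 M.
For TlCl: 2.8 × 10^-4 = 0.0041 × [Cl^-]  ⇒  [Cl^-] = 6.8 × 10^-2 M.
The salt with the lower threshold [Cl^-] precipitates first: PbCl2.

PbCl2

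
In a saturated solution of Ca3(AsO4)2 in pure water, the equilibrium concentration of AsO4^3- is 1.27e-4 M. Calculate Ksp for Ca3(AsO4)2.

Ksp ≈ 1.12e-19

Ca3(AsO4)2(s) ⇌ 3 Ca^2+(aq) + 2 AsO4^3-(aq)
Stoichiometry gives [Ca^2+] = (3/2)[AsO4^3-] = 1.905 × 10^-4 M.
Ksp = [Ca^2+]^3[AsO4^3-]^2
Ksp = (1.905 x 10^-4)^3 × (1.27 × 10^-4)^2 = 1.12 × 10^-19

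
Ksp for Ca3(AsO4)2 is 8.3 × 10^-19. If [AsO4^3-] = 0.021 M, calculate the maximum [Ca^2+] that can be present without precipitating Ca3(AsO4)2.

Ca3(AsO4)2(s) ⇌ 3 Ca^2+ + 2 AsO4^3-
Ksp = [Ca^2+]^3[AsO4^3-]^2
Precipitation begins when Q = Ksp. With [AsO4^3-] = 0.021 M:
8.3 × 10^-19 = (0.021)^2 × [Ca^2+]^3
[Ca^2+] = (8.3 × 10^-19 / 4.41 × 10^-4)^(1/3) = 1.2 × 10^-5 M

[Ca^2+] ≈ 1.2 x 10^-5 M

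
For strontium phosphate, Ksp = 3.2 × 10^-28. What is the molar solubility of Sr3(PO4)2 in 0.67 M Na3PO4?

Sr3(PO4)2(s) ⇌ 3 Sr^2+(aq) + 2 PO4^3-(aq)
Ksp = [Sr^2+]^3[PO4^3-]^2
Let s = moles of Sr3(PO4)2 that dissolve per litre. [Sr^2+] = 3s, [PO4^3-] = 0.67 + 2s ≈ 0.67 (Ksp is small, so little additional dissolves).
Ksp ≈ (3s)^3 × (0.67)^2
s = 3.0 × 10^-10 M
Check: 2s = 6.0 x 10^-10 ≪ 0.67, so the approximation is valid.

s = 3.0 x 10^-10 M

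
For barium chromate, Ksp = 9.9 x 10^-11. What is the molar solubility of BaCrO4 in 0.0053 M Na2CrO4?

BaCrO4(s) ⇌ Ba^2+ + CrO4^2-
Ksp = [Ba^2+][CrO4^2-]
If s mol/L dissolves here, [Ba^2+] = s, [CrO4^2-] = 0.0053 + s ≈ 0.0053 (since CrO4^2- from Na2CrO4 dominates).
Ksp ≈ s × 0.0053
s = 1.9 × 10^-8 M
Check: s = 1.9 × 10^-8 ≪ 0.0053, so the approximation is valid.

s = 1.9 × 10^-8 M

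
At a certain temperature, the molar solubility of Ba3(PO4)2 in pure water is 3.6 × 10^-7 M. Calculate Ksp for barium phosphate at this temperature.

6.5 x 10^-31

Ba3(PO4)2(s) ⇌ 3 Ba^2+(aq) + 2 PO4^3-(aq)
Let s = molar solubility. Then [Ba^2+] = 3s and [PO4^3-] = 2s.
Ksp = [Ba^2+]^3[PO4^3-]^2
So Ksp = (3s)^3 × (2s)^2 = 108s^5
With s = 3.6 x 10^-7: Ksp = 6.5 x 10^-31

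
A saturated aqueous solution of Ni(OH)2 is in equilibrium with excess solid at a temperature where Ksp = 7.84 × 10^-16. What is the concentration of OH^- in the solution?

1.16 × 10^-5 M

Ni(OH)2(s) ⇌ Ni^2+ + 2 OH^-
Ksp = [Ni^2+][OH^-]^2
Let s = molar solubility. Then [Ni^2+] = s and [OH^-] = 2s.
So Ksp = s × (2s)^2 = 4s^3
s^3 = 7.84 × 10^-16 / 4, so s = 5.809 x 10^-6 M
[OH^-] = 2s = 1.16 × 10^-5 M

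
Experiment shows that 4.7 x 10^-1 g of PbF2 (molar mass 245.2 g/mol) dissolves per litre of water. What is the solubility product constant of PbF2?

Ksp = 2.8 × 10^-8

Molar solubility s = (4.7 × 10^-1 g/L) / (245.2 g/mol) = 1.92 × 10^-3 M.
PbF2(s) <=> Pb^2+ + 2 F^-
If s mol/L of PbF2 dissolves, [Pb^2+] = s and [F^-] = 2s.
Ksp = [Pb^2+][F^-]^2
Substituting: Ksp = s(2s)^2 = 4s^3
With s = 1.92 × 10^-3: Ksp = 2.8 x 10^-8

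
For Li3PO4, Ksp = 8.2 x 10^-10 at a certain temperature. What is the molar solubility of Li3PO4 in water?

Li3PO4(s) <=> 3 Li^+ + PO4^3-
Ksp = [Li^+]^3[PO4^3-]
For each mole of Li3PO4 that dissolves: [Li^+] = 3s, [PO4^3-] = s.
Ksp = (3s)^3s = 27s^4
s = (8.2 x 10^-10 / 27)^(1/4) = 2.3 × 10^-3 M

s ≈ 2.3 x 10^-3 M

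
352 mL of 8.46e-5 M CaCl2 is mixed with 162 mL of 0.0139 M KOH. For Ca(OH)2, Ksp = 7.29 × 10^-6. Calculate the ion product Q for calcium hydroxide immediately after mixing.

Q = 1.11e-9

Total volume = 352 + 162 = 514 mL.
[Ca^2+] = 8.46 x 10^-5 × (352/514) = 5.794 × 10^-5 M
[OH^-] = 1.39 × 10^-2 × (162/514) = 4.381 x 10^-3 M
Ca(OH)2(s) <=> Ca^2+ + 2 OH^-, so Q = [Ca^2+][OH^-]^2
Q = (5.794 × 10^-5)(4.381 x 10^-3)^2 = 1.11 × 10^-9
Q < Ksp, so no precipitate of Ca(OH)2 forms.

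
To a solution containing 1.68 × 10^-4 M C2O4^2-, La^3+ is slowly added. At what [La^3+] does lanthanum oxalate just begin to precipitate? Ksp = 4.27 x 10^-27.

[La^3+] = 3.00 x 10^-8 M

La2(C2O4)3(s) <=> 2 La^3+ + 3 C2O4^2-
Ksp = [La^3+]^2[C2O4^2-]^3
Precipitation begins when Q = Ksp. With [C2O4^2-] = 1.68 × 10^-4 M:
4.27 x 10^-27 = (1.68 × 10^-4)^3 × [La^3+]^2
[La^3+] = (4.27 x 10^-27 / 4.742 × 10^-12)^(1/2) = 3.00 x 10^-8 M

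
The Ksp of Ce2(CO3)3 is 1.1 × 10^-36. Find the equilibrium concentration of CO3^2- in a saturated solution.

7.6 × 10^-8 M

Ce2(CO3)3(s) <=> 2 Ce^3+(aq) + 3 CO3^2-(aq)
Ksp = [Ce^3+]^2[CO3^2-]^3
For each mole of Ce2(CO3)3 that dissolves: [Ce^3+] = 2s, [CO3^2-] = 3s.
Ksp = (2s)^2(3s)^3 = 108s^5
s = (1.1 × 10^-36 / 108)^(1/5) = 2.52 × 10^-8 M
[CO3^2-] = 3s = 7.6 × 10^-8 M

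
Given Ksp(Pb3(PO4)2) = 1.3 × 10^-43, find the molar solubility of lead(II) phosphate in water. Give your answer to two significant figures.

1.0e-9 M

Pb3(PO4)2(s) <=> 3 Pb^2+(aq) + 2 PO4^3-(aq)
Ksp = [Pb^2+]^3[PO4^3-]^2
For each mole of Pb3(PO4)2 that dissolves: [Pb^2+] = 3s, [PO4^3-] = 2s.
Substituting: Ksp = (3s)^3(2s)^2 = 108s^5
s = (1.3 × 10^-43 / 108)^(1/5) = 1.0 x 10^-9 M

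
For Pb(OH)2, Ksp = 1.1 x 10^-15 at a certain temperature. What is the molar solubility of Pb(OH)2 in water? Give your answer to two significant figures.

s ≈ 6.5e-6 M

Pb(OH)2(s) ⇌ Pb^2+ + 2 OH^-
Ksp = [Pb^2+][OH^-]^2
With molar solubility s: [Pb^2+] = s, [OH^-] = 2s.
Ksp = s(2s)^2 = 4s^3
s = (1.1 x 10^-15 / 4)^(1/3) = 6.5 × 10^-6 M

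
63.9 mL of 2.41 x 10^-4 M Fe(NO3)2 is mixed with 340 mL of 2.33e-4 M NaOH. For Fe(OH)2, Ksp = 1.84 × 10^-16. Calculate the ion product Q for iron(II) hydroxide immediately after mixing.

Total volume = 63.9 + 340 = 403.9 mL.
[Fe^2+] = 2.41 x 10^-4 × (63.9/403.9) = 3.813 x 10^-5 M
[OH^-] = 2.33 × 10^-4 × (340/403.9) = 1.961 x 10^-4 M
Fe(OH)2(s) ⇌ Fe^2+ + 2 OH^-, so Q = [Fe^2+][OH^-]^2
Q = (3.813 × 10^-5)(1.961 × 10^-4)^2 = 1.47 × 10^-12
Q > Ksp, so Fe(OH)2 will precipitate.

1.47 × 10^-12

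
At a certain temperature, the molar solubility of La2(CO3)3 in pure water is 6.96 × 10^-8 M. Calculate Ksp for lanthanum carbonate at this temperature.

1.76e-34

La2(CO3)3(s) <=> 2 La^3+ + 3 CO3^2-
If s mol/L of La2(CO3)3 dissolves, [La^3+] = 2s and [CO3^2-] = 3s.
Ksp = [La^3+]^2[CO3^2-]^3
So Ksp = (2s)^2 × (3s)^3 = 108s^5
Ksp = 108 × (6.96 × 10^-8)^5 = 1.76 x 10^-34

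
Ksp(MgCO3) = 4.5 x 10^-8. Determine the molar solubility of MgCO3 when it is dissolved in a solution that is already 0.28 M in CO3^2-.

MgCO3(s) <=> Mg^2+(aq) + CO3^2-(aq)
Ksp = [Mg^2+][CO3^2-]
Let s be the molar solubility in this solution. [Mg^2+] = s, [CO3^2-] = 0.28 + s ≈ 0.28 (Ksp is small, so little additional dissolves).
Ksp ≈ s × 0.28
s = 1.6 × 10^-7 M
Check: s = 1.6 × 10^-7 ≪ 0.28, so the approximation is valid.

1.6 × 10^-7 M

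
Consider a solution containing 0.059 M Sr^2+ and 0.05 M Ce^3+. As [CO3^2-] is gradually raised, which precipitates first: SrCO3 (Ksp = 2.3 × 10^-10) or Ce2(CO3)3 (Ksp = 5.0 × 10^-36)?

Each salt begins to precipitate when Q = Ksp, i.e. when [CO3^2-] reaches its threshold.
For SrCO3: 2.3 × 10^-10 = 0.059 × [CO3^2-]  ⇒  [CO3^2-] = 3.9 × 10^-9 M.
For Ce2(CO3)3: 5.0 × 10^-36 = (0.05)^2 × [CO3^2-]^3  ⇒  [CO3^2-] = 1.3 × 10^-11 M.
The salt with the lower threshold [CO3^2-] precipitates first: Ce2(CO3)3.

Ce2(CO3)3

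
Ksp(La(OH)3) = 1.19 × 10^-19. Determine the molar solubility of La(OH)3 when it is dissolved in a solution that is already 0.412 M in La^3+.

2.20 × 10^-7 M

La(OH)3(s) <=> La^3+ + 3 OH^-
Ksp = [La^3+][OH^-]^3
Let s = moles of La(OH)3 that dissolve per litre. [La^3+] = 0.412 + s ≈ 0.412, [OH^-] = 3s (since the La^3+ already present dominates).
Ksp ≈ 0.412 × (3s)^3
s = 2.20 × 10^-7 M
Check: s = 2.2 × 10^-7 ≪ 0.412, so the approximation is valid.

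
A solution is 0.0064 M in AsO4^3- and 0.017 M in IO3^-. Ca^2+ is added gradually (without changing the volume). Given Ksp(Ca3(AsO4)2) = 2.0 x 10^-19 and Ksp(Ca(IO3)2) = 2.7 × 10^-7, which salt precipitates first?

Ca3(AsO4)2

Each salt begins to precipitate when Q = Ksp, i.e. when [Ca^2+] reaches its threshold.
For Ca3(AsO4)2: 2.0 x 10^-19 = (0.0064)^2 × [Ca^2+]^3  ⇒  [Ca^2+] = 1.7 x 10^-5 M.
For Ca(IO3)2: 2.7 × 10^-7 = (0.017)^2 × [Ca^2+]  ⇒  [Ca^2+] = 9.3 × 10^-4 M.
The salt with the lower threshold [Ca^2+] precipitates first: Ca3(AsO4)2.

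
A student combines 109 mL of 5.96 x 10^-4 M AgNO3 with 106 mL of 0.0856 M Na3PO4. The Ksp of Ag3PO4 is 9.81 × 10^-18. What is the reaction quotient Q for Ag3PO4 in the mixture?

1.16 × 10^-12

Total volume = 109 + 106 = 215 mL.
[Ag^+] = 5.96 x 10^-4 × (109/215) = 3.022 × 10^-4 M
[PO4^3-] = 8.56 × 10^-2 × (106/215) = 4.220 x 10^-2 M
Ag3PO4(s) ⇌ 3 Ag^+(aq) + PO4^3-(aq), so Q = [Ag^+]^3[PO4^3-]
Q = (3.022 × 10^-4)^3(4.220 × 10^-2) = 1.16 × 10^-12
Q > Ksp, so Ag3PO4 will precipitate.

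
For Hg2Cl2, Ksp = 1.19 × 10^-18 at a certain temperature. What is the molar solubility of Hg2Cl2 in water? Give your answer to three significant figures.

Hg2Cl2(s) ⇌ Hg2^2+ + 2 Cl^-
Ksp = [Hg2^2+][Cl^-]^2
For each mole of Hg2Cl2 that dissolves: [Hg2^2+] = s, [Cl^-] = 2s.
So Ksp = s × (2s)^2 = 4s^3
s^3 = 1.19 × 10^-18 / 4, so s = 6.68 x 10^-7 M

6.68e-7 M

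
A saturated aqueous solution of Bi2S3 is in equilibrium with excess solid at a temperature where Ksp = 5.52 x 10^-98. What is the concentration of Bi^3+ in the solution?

[Bi^3+] ≈ 2.77e-20 M

Bi2S3(s) <=> 2 Bi^3+ + 3 S^2-
Ksp = [Bi^3+]^2[S^2-]^3
Let s = molar solubility. Then [Bi^3+] = 2s and [S^2-] = 3s.
So Ksp = (2s)^2 × (3s)^3 = 108s^5
s^5 = 5.52 x 10^-98 / 108, so s = 1.386 × 10^-20 M
[Bi^3+] = 2s = 2.77 × 10^-20 M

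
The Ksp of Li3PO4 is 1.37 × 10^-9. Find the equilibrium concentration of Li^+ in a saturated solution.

8.01 × 10^-3 M

Li3PO4(s) ⇌ 3 Li^+ + PO4^3-
Ksp = [Li^+]^3[PO4^3-]
With molar solubility s: [Li^+] = 3s, [PO4^3-] = s.
Substituting: Ksp = (3s)^3s = 27s^4
s^4 = 1.37 × 10^-9 / 27, so s = 2.669 x 10^-3 M
[Li^+] = 3s = 8.01 × 10^-3 M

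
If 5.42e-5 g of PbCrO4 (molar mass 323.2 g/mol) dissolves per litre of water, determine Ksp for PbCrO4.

Ksp ≈ 2.81e-14

Molar solubility s = (5.42 × 10^-5 g/L) / (323.2 g/mol) = 1.677 × 10^-7 M.
PbCrO4(s) <=> Pb^2+(aq) + CrO4^2-(aq)
If s mol/L of PbCrO4 dissolves, [Pb^2+] = s and [CrO4^2-] = s.
Ksp = [Pb^2+][CrO4^2-]
Ksp = s × s = s^2
With s = 1.677 x 10^-7: Ksp = 2.81 × 10^-14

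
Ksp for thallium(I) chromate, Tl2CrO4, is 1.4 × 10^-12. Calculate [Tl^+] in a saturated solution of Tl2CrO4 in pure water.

[Tl^+] = 1.4 × 10^-4 M

Tl2CrO4(s) <=> 2 Tl^+ + CrO4^2-
Ksp = [Tl^+]^2[CrO4^2-]
For each mole of Tl2CrO4 that dissolves: [Tl^+] = 2s, [CrO4^2-] = s.
Ksp = (2s)^2s = 4s^3
s^3 = 1.4 × 10^-12 / 4, so s = 7.05 x 10^-5 M
[Tl^+] = 2s = 1.4 × 10^-4 M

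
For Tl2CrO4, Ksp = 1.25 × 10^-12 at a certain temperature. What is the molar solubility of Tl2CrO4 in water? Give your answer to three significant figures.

Tl2CrO4(s) ⇌ 2 Tl^+(aq) + CrO4^2-(aq)
Ksp = [Tl^+]^2[CrO4^2-]
Let s = molar solubility. Then [Tl^+] = 2s and [CrO4^2-] = s.
So Ksp = (2s)^2 × s = 4s^3
s = (1.25 × 10^-12 / 4)^(1/3) = 6.79 × 10^-5 M

6.79 × 10^-5 M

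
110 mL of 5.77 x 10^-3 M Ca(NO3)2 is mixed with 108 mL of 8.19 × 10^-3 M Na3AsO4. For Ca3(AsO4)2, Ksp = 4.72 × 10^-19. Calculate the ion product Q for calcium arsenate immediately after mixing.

Total volume = 110 + 108 = 218 mL.
[Ca^2+] = 5.77 × 10^-3 × (110/218) = 2.911 × 10^-3 M
[AsO4^3-] = 8.19 x 10^-3 × (108/218) = 4.057 x 10^-3 M
Ca3(AsO4)2(s) ⇌ 3 Ca^2+ + 2 AsO4^3-, so Q = [Ca^2+]^3[AsO4^3-]^2
Q = (2.911 × 10^-3)^3(4.057 x 10^-3)^2 = 4.06 × 10^-13
Q > Ksp, so Ca3(AsO4)2 will precipitate.

Q ≈ 4.06 × 10^-13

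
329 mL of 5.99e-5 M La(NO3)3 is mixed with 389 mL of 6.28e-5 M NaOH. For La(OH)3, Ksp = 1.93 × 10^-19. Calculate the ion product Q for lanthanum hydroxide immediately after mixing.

Total volume = 329 + 389 = 718 mL.
[La^3+] = 5.99 × 10^-5 × (329/718) = 2.745 × 10^-5 M
[OH^-] = 6.28 x 10^-5 × (389/718) = 3.402 x 10^-5 M
La(OH)3(s) ⇌ La^3+ + 3 OH^-, so Q = [La^3+][OH^-]^3
Q = (2.745 × 10^-5)(3.402 x 10^-5)^3 = 1.08 x 10^-18
Q > Ksp, so La(OH)3 will precipitate.

Q = 1.08 x 10^-18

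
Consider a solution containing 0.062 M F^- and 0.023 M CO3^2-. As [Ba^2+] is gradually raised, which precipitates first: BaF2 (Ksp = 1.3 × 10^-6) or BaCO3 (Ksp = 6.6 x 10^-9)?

Each salt begins to precipitate when Q = Ksp, i.e. when [Ba^2+] reaches its threshold.
For BaF2: 1.3 × 10^-6 = (0.062)^2 × [Ba^2+]  ⇒  [Ba^2+] = 3.4 x 10^-4 M.
For BaCO3: 6.6 x 10^-9 = 0.023 × [Ba^2+]  ⇒  [Ba^2+] = 2.9 × 10^-7 M.
The salt with the lower threshold [Ba^2+] precipitates first: BaCO3.

BaCO3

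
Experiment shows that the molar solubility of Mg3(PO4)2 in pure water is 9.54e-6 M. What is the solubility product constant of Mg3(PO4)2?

Ksp = 8.53e-24

Mg3(PO4)2(s) ⇌ 3 Mg^2+ + 2 PO4^3-
Let s = molar solubility. Then [Mg^2+] = 3s and [PO4^3-] = 2s.
Ksp = [Mg^2+]^3[PO4^3-]^2
So Ksp = (3s)^3 × (2s)^2 = 108s^5
With s = 9.54 × 10^-6: Ksp = 8.53 × 10^-24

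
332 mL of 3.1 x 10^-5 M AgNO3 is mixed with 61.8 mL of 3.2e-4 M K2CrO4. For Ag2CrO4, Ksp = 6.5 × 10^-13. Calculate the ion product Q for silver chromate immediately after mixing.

Total volume = 332 + 61.8 = 393.8 mL.
[Ag^+] = 3.1 × 10^-5 × (332/393.8) = 2.61 x 10^-5 M
[CrO4^2-] = 3.2 × 10^-4 × (61.8/393.8) = 5.02 × 10^-5 M
Ag2CrO4(s) <=> 2 Ag^+(aq) + CrO4^2-(aq), so Q = [Ag^+]^2[CrO4^2-]
Q = (2.61 × 10^-5)^2(5.02 × 10^-5) = 3.4 × 10^-14
Q < Ksp, so no precipitate of Ag2CrO4 forms.

3.4 × 10^-14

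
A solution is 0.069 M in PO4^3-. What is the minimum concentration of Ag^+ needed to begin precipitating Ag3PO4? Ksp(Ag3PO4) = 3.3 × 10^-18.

Ag3PO4(s) ⇌ 3 Ag^+ + PO4^3-
Ksp = [Ag^+]^3[PO4^3-]
Precipitation begins when Q = Ksp. With [PO4^3-] = 0.069 M:
3.3 × 10^-18 = (0.069) × [Ag^+]^3
[Ag^+] = (3.3 × 10^-18 / 6.9 x 10^-2)^(1/3) = 3.6 × 10^-6 M

[Ag^+] = 3.6 × 10^-6 M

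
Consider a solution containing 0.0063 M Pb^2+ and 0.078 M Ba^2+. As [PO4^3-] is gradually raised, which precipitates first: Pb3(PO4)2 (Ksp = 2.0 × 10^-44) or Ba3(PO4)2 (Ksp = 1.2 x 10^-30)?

Pb3(PO4)2

Each salt begins to precipitate when Q = Ksp, i.e. when [PO4^3-] reaches its threshold.
For Pb3(PO4)2: 2.0 × 10^-44 = (0.0063)^3 × [PO4^3-]^2  ⇒  [PO4^3-] = 2.8 x 10^-19 M.
For Ba3(PO4)2: 1.2 x 10^-30 = (0.078)^3 × [PO4^3-]^2  ⇒  [PO4^3-] = 5.0 × 10^-14 M.
The salt with the lower threshold [PO4^3-] precipitates first: Pb3(PO4)2.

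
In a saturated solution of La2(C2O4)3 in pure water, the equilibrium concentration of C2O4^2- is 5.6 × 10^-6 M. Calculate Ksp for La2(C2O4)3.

Ksp = 2.4 × 10^-27

La2(C2O4)3(s) ⇌ 2 La^3+ + 3 C2O4^2-
Stoichiometry gives [La^3+] = (2/3)[C2O4^2-] = 3.73 × 10^-6 M.
Ksp = [La^3+]^2[C2O4^2-]^3
Ksp = (3.73 x 10^-6)^2 × (5.6 × 10^-6)^3 = 2.4 x 10^-27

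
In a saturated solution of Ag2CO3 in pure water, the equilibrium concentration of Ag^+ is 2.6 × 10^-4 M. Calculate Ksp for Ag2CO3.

Ksp ≈ 8.8 × 10^-12

Ag2CO3(s) ⇌ 2 Ag^+ + CO3^2-
Stoichiometry gives [CO3^2-] = (1/2)[Ag^+] = 1.30 x 10^-4 M.
Ksp = [Ag^+]^2[CO3^2-]
Ksp = (2.6 x 10^-4)^2 × 1.30 x 10^-4 = 8.8 × 10^-12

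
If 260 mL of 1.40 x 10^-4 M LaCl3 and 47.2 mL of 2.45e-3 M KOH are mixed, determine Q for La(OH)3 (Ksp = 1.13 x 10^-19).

Q = 6.32e-15

Total volume = 260 + 47.2 = 307.2 mL.
[La^3+] = 1.40 × 10^-4 × (260/307.2) = 1.185 × 10^-4 M
[OH^-] = 2.45 × 10^-3 × (47.2/307.2) = 3.764 × 10^-4 M
La(OH)3(s) ⇌ La^3+(aq) + 3 OH^-(aq), so Q = [La^3+][OH^-]^3
Q = (1.185 × 10^-4)(3.764 × 10^-4)^3 = 6.32 x 10^-15
Q > Ksp, so La(OH)3 will precipitate.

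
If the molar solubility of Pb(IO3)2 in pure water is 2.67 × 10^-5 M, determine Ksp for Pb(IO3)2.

Pb(IO3)2(s) ⇌ Pb^2+(aq) + 2 IO3^-(aq)
With molar solubility s: [Pb^2+] = s, [IO3^-] = 2s.
Ksp = [Pb^2+][IO3^-]^2
So Ksp = s × (2s)^2 = 4s^3
Ksp = 4 × (2.67 × 10^-5)^3 = 7.61 x 10^-14

7.61 x 10^-14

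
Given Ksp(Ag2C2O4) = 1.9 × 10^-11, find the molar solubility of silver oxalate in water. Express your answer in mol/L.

Ag2C2O4(s) ⇌ 2 Ag^+(aq) + C2O4^2-(aq)
Ksp = [Ag^+]^2[C2O4^2-]
For each mole of Ag2C2O4 that dissolves: [Ag^+] = 2s, [C2O4^2-] = s.
Ksp = (2s)^2s = 4s^3
Solving, s = (1.9 × 10^-11/4)^(1/3) = 1.7 x 10^-4 M

1.7 x 10^-4 M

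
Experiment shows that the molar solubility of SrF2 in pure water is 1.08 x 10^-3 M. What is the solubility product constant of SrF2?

Ksp = 5.04e-9

SrF2(s) <=> Sr^2+ + 2 F^-
Let s = molar solubility. Then [Sr^2+] = s and [F^-] = 2s.
Ksp = [Sr^2+][F^-]^2
Substituting: Ksp = s(2s)^2 = 4s^3
Ksp = 4 × (1.08 × 10^-3)^3 = 5.04 × 10^-9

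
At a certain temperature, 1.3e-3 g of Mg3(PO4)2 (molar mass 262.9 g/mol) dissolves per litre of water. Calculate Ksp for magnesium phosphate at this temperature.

Molar solubility s = (1.3 x 10^-3 g/L) / (262.9 g/mol) = 4.94 × 10^-6 M.
Mg3(PO4)2(s) <=> 3 Mg^2+ + 2 PO4^3-
For each mole of Mg3(PO4)2 that dissolves: [Mg^2+] = 3s, [PO4^3-] = 2s.
Ksp = [Mg^2+]^3[PO4^3-]^2
Substituting: Ksp = (3s)^3(2s)^2 = 108s^5
Ksp = 108 × (4.94 × 10^-6)^5 = 3.2 x 10^-25

Ksp ≈ 3.2 × 10^-25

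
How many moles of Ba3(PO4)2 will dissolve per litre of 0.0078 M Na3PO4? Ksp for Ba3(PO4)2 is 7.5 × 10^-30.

s = 1.7 × 10^-9 M

Ba3(PO4)2(s) ⇌ 3 Ba^2+(aq) + 2 PO4^3-(aq)
Ksp = [Ba^2+]^3[PO4^3-]^2
Let s = moles of Ba3(PO4)2 that dissolve per litre. [Ba^2+] = 3s, [PO4^3-] = 0.0078 + 2s ≈ 0.0078 (Ksp is small, so little additional dissolves).
Ksp ≈ (3s)^3 × (0.0078)^2
s = 1.7 × 10^-9 M
Check: 2s = 3.3 x 10^-9 ≪ 0.0078, so the approximation is valid.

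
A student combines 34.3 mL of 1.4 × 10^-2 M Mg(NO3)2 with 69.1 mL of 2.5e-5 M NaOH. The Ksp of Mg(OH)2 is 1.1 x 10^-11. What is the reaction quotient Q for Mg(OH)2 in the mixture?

Total volume = 34.3 + 69.1 = 103.4 mL.
[Mg^2+] = 1.4 x 10^-2 × (34.3/103.4) = 4.64 × 10^-3 M
[OH^-] = 2.5 x 10^-5 × (69.1/103.4) = 1.67 x 10^-5 M
Mg(OH)2(s) ⇌ Mg^2+ + 2 OH^-, so Q = [Mg^2+][OH^-]^2
Q = (4.64 × 10^-3)(1.67 × 10^-5)^2 = 1.3 × 10^-12
Q < Ksp, so no precipitate of Mg(OH)2 forms.

1.3 × 10^-12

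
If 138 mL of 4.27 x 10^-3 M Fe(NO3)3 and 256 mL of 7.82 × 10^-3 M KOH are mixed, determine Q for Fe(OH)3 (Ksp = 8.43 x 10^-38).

Q ≈ 1.96 × 10^-10

Total volume = 138 + 256 = 394 mL.
[Fe^3+] = 4.27 × 10^-3 × (138/394) = 1.496 × 10^-3 M
[OH^-] = 7.82 × 10^-3 × (256/394) = 5.081 × 10^-3 M
Fe(OH)3(s) ⇌ Fe^3+ + 3 OH^-, so Q = [Fe^3+][OH^-]^3
Q = (1.496 × 10^-3)(5.081 × 10^-3)^3 = 1.96 × 10^-10
Q > Ksp, so Fe(OH)3 will precipitate.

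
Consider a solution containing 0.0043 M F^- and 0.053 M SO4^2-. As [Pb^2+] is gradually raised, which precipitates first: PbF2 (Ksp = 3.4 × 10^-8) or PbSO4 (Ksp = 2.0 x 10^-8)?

PbSO4

Precipitation of each salt starts when its ion product equals its Ksp.
For PbF2: 3.4 × 10^-8 = (0.0043)^2 × [Pb^2+]  ⇒  [Pb^2+] = 1.8 × 10^-3 M.
For PbSO4: 2.0 x 10^-8 = 0.053 × [Pb^2+]  ⇒  [Pb^2+] = 3.8 x 10^-7 M.
The salt with the lower threshold [Pb^2+] precipitates first: PbSO4.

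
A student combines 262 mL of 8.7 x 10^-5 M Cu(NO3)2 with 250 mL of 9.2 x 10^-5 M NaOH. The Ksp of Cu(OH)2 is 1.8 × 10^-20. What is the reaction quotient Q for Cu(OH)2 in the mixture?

Q ≈ 9.0e-14

Total volume = 262 + 250 = 512 mL.
[Cu^2+] = 8.7 × 10^-5 × (262/512) = 4.45 × 10^-5 M
[OH^-] = 9.2 × 10^-5 × (250/512) = 4.49 × 10^-5 M
Cu(OH)2(s) ⇌ Cu^2+(aq) + 2 OH^-(aq), so Q = [Cu^2+][OH^-]^2
Q = (4.45 × 10^-5)(4.49 × 10^-5)^2 = 9.0 × 10^-14
Q > Ksp, so Cu(OH)2 will precipitate.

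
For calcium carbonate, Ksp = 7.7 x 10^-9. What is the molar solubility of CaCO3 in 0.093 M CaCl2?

CaCO3(s) ⇌ Ca^2+(aq) + CO3^2-(aq)
Ksp = [Ca^2+][CO3^2-]
Let s = moles of CaCO3 that dissolve per litre. [Ca^2+] = 0.093 + s ≈ 0.093, [CO3^2-] = s (Ksp is small, so little additional dissolves).
Ksp ≈ 0.093 × s
s = 8.3 × 10^-8 M
Check: s = 8.3 x 10^-8 ≪ 0.093, so the approximation is valid.

s = 8.3 x 10^-8 M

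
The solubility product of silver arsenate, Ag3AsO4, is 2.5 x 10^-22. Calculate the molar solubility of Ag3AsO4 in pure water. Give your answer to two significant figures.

Ag3AsO4(s) <=> 3 Ag^+(aq) + AsO4^3-(aq)
Ksp = [Ag^+]^3[AsO4^3-]
For each mole of Ag3AsO4 that dissolves: [Ag^+] = 3s, [AsO4^3-] = s.
Ksp = (3s)^3s = 27s^4
s = (2.5 x 10^-22 / 27)^(1/4) = 1.7 x 10^-6 M

1.7 × 10^-6 M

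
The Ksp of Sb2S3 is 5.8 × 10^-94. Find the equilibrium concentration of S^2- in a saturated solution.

[S^2-] ≈ 2.6 × 10^-19 M

Sb2S3(s) ⇌ 2 Sb^3+ + 3 S^2-
Ksp = [Sb^3+]^2[S^2-]^3
With molar solubility s: [Sb^3+] = 2s, [S^2-] = 3s.
So Ksp = (2s)^2 × (3s)^3 = 108s^5
Solving, s = (5.8 × 10^-94/108)^(1/5) = 8.83 × 10^-20 M
[S^2-] = 3s = 2.6 x 10^-19 M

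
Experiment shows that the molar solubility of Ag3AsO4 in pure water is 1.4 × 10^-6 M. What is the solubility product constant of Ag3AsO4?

Ksp = 1.0 x 10^-22

Ag3AsO4(s) <=> 3 Ag^+(aq) + AsO4^3-(aq)
If s mol/L of Ag3AsO4 dissolves, [Ag^+] = 3s and [AsO4^3-] = s.
Ksp = [Ag^+]^3[AsO4^3-]
Substituting: Ksp = (3s)^3s = 27s^4
With s = 1.4 × 10^-6: Ksp = 1.0 x 10^-22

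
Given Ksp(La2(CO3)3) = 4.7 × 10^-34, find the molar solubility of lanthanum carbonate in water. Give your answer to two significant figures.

La2(CO3)3(s) ⇌ 2 La^3+ + 3 CO3^2-
Ksp = [La^3+]^2[CO3^2-]^3
With molar solubility s: [La^3+] = 2s, [CO3^2-] = 3s.
Ksp = (2s)^2(3s)^3 = 108s^5
Solving, s = (4.7 × 10^-34/108)^(1/5) = 8.5 x 10^-8 M

s ≈ 8.5e-8 M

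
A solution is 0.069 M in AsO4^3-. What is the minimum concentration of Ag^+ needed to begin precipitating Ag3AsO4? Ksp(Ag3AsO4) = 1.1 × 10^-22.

[Ag^+] = 1.2e-7 M

Ag3AsO4(s) <=> 3 Ag^+(aq) + AsO4^3-(aq)
Ksp = [Ag^+]^3[AsO4^3-]
Precipitation begins when Q = Ksp. With [AsO4^3-] = 0.069 M:
1.1 × 10^-22 = (0.069) × [Ag^+]^3
[Ag^+] = (1.1 × 10^-22 / 6.9 × 10^-2)^(1/3) = 1.2 x 10^-7 M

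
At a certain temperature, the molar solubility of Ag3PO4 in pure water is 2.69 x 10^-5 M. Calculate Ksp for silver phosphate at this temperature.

1.41 × 10^-17

Ag3PO4(s) <=> 3 Ag^+ + PO4^3-
Let s = molar solubility. Then [Ag^+] = 3s and [PO4^3-] = s.
Ksp = [Ag^+]^3[PO4^3-]
Substituting: Ksp = (3s)^3s = 27s^4
Ksp = 27 × (2.69 × 10^-5)^4 = 1.41 × 10^-17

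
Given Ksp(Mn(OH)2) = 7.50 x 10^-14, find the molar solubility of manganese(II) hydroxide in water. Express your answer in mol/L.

Mn(OH)2(s) <=> Mn^2+(aq) + 2 OH^-(aq)
Ksp = [Mn^2+][OH^-]^2
If s mol/L of Mn(OH)2 dissolves, [Mn^2+] = s and [OH^-] = 2s.
Ksp = s(2s)^2 = 4s^3
Solving, s = (7.50 x 10^-14/4)^(1/3) = 2.66 × 10^-5 M

2.66 × 10^-5 M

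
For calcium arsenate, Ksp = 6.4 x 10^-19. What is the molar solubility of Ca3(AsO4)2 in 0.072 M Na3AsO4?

Ca3(AsO4)2(s) ⇌ 3 Ca^2+(aq) + 2 AsO4^3-(aq)
Ksp = [Ca^2+]^3[AsO4^3-]^2
Let s = moles of Ca3(AsO4)2 that dissolve per litre. [Ca^2+] = 3s, [AsO4^3-] = 0.072 + 2s ≈ 0.072 (since AsO4^3- from Na3AsO4 dominates).
Ksp ≈ (3s)^3 × (0.072)^2
s = 1.7 × 10^-6 M
Check: 2s = 3.3 x 10^-6 ≪ 0.072, so the approximation is valid.

s ≈ 1.7 × 10^-6 M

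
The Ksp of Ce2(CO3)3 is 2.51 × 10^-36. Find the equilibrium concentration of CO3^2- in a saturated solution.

Ce2(CO3)3(s) ⇌ 2 Ce^3+ + 3 CO3^2-
Ksp = [Ce^3+]^2[CO3^2-]^3
Let s = molar solubility. Then [Ce^3+] = 2s and [CO3^2-] = 3s.
Ksp = (2s)^2(3s)^3 = 108s^5
s^5 = 2.51 × 10^-36 / 108, so s = 2.973 x 10^-8 M
[CO3^2-] = 3s = 8.92 × 10^-8 M

8.92e-8 M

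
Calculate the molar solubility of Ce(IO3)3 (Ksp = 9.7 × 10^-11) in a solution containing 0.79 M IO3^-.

2.0e-10 M

Ce(IO3)3(s) <=> Ce^3+ + 3 IO3^-
Ksp = [Ce^3+][IO3^-]^3
If s mol/L dissolves here, [Ce^3+] = s, [IO3^-] = 0.79 + 3s ≈ 0.79 (Ksp is small, so little additional dissolves).
Ksp ≈ s × (0.79)^3
s = 2.0 x 10^-10 M
Check: 3s = 5.9 × 10^-10 ≪ 0.79, so the approximation is valid.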